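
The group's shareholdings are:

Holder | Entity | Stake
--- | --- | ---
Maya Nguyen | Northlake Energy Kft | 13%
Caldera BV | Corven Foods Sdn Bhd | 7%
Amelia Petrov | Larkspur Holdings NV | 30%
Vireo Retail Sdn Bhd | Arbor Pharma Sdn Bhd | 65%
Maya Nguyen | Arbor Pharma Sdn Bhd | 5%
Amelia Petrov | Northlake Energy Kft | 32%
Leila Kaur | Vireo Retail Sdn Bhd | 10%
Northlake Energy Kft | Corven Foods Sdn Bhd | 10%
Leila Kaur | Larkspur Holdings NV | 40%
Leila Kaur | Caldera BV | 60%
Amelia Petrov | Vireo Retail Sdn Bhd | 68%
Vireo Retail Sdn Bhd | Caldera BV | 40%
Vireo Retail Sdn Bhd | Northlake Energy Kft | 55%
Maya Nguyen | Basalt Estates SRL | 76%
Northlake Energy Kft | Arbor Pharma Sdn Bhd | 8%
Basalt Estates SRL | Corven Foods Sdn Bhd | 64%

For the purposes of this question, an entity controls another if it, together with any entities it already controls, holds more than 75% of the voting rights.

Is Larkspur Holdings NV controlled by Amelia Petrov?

Amelia's largest direct stake is 68% in Vireo, which does not meet the threshold, so Amelia controls no company.
In Larkspur, Amelia's side holds only 30%, not > 75%.
So Amelia does not control Larkspur.

No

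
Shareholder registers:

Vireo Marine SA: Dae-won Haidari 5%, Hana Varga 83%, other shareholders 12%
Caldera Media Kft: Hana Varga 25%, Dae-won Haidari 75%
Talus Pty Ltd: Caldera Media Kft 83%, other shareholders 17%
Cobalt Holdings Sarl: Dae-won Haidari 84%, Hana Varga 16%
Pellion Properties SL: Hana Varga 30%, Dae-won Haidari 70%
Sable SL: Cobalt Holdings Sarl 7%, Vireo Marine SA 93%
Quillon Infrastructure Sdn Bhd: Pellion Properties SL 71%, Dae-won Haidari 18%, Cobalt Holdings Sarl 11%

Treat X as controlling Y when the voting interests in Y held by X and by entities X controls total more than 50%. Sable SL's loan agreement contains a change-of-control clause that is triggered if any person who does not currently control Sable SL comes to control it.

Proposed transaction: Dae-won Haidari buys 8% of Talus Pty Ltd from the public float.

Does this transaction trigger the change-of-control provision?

No

The purchase changes only Dae-won's holdings, so Dae-won is the only person who could newly come to control Sable.
Dae-won holds 75% of Caldera, so Dae-won controls Caldera.
Caldera holds 83% of Talus, so Dae-won controls Talus.
Dae-won holds 84% of Cobalt, so Dae-won controls Cobalt.
Dae-won holds 70% of Pellion, so Dae-won controls Pellion.
Pellion and Dae-won and Cobalt together hold 71% + 18% + 11% = 100% of Quillon, so Dae-won controls Quillon.
In Sable, Dae-won's side holds only 7%, not > 50%.
So before the transaction, Dae-won does not control Sable.
After the purchase, Dae-won holds 8% of Talus directly.
Caldera and Dae-won together hold 83% + 8% = 91% of Talus, so Dae-won controls Talus.
After the transaction, Dae-won's side holds 7% of Sable, not > 50%, so Dae-won still does not control Sable.
No new person acquires control, so the clause is not triggered.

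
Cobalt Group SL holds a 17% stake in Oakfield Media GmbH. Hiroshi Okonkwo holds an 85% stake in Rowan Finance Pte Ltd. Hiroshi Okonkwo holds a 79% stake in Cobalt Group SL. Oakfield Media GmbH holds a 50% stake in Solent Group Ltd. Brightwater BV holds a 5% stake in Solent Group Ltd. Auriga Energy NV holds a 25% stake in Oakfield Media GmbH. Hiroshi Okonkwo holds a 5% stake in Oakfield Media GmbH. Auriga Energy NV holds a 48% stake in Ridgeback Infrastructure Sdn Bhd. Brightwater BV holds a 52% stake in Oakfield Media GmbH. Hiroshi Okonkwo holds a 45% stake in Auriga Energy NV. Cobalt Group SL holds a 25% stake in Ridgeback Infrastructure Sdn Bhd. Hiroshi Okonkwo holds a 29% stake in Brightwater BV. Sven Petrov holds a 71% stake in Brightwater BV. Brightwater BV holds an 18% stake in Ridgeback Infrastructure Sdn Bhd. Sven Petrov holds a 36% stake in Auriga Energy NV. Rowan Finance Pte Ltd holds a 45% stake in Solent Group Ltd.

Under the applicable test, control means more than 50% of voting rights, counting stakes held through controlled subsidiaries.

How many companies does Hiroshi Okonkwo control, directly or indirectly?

Hiroshi holds 79% of Cobalt, so Hiroshi controls Cobalt.
Hiroshi holds 85% of Rowan, so Hiroshi controls Rowan.
No other company's threshold is met.
Hiroshi controls 2 companies.

2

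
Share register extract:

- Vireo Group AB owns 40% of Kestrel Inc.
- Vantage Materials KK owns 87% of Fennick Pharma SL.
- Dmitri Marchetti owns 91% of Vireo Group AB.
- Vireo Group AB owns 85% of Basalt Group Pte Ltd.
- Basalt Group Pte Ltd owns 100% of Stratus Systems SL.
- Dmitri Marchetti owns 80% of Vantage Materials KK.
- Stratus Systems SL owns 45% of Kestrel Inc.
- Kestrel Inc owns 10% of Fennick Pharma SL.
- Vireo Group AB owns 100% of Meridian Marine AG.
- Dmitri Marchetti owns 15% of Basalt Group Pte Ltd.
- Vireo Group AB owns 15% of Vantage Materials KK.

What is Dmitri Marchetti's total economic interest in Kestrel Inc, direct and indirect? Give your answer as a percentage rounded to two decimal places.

77.96%

Dmitri reaches Kestrel along 3 paths.
Via Basalt → Stratus: 15% × 100% × 45% = 6.75%.
Via Vireo → Basalt → Stratus: 91% × 85% × 100% × 45% = 34.8075%.
Via Vireo: 91% × 40% = 36.4%.
Total: 6.75% + 34.8075% + 36.4% = 77.9575%.
Rounded: 77.96%.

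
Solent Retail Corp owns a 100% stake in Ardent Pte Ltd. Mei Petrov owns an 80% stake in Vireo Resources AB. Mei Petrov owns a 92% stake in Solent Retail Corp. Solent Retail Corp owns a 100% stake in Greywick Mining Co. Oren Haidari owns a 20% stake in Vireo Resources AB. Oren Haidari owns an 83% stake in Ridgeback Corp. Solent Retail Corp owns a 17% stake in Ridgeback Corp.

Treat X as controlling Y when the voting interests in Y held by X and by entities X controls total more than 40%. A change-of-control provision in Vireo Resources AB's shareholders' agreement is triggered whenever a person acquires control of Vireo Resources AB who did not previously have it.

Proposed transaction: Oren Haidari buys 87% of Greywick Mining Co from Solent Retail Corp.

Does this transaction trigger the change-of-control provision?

The purchase adds only to Oren's holdings (Solent's stake shrinks), so Oren is the only person who could newly come to control Vireo.
Oren holds 83% of Ridgeback, so Oren controls Ridgeback.
In Vireo, Oren's side holds only 20%, not > 40%.
So before the transaction, Oren does not control Vireo.
After the purchase, Oren holds 87% of Greywick directly, and Solent's stake falls to 13%.
Oren holds 87% of Greywick, so Oren controls Greywick.
After the transaction, Oren's side holds 20% of Vireo, not > 40%, so Oren still does not control Vireo.
No new person acquires control, so the clause is not triggered.

No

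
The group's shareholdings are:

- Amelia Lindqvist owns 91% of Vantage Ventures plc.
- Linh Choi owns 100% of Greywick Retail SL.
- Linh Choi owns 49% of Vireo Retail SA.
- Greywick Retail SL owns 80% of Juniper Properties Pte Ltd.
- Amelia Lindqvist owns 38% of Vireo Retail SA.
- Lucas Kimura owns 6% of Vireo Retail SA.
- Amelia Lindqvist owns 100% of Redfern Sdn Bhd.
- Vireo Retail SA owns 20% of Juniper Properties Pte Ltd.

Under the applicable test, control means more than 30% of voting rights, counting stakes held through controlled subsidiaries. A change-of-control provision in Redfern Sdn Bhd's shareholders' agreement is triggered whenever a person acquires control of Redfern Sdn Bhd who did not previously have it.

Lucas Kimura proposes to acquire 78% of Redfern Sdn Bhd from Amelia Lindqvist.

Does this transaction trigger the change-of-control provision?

The purchase adds only to Lucas's holdings (Amelia's stake shrinks), so Lucas is the only person who could newly come to control Redfern.
Lucas's largest direct stake is 6% in Vireo, which does not meet the threshold, so Lucas controls no company.
Neither Lucas nor any entity Lucas controls holds any voting interest in Redfern.
So before the transaction, Lucas does not control Redfern.
After the purchase, Lucas holds 78% of Redfern directly, and Amelia's stake falls to 22%.
Lucas holds 78% of Redfern, so Lucas controls Redfern.
Lucas did not control Redfern before and does after, so the clause is triggered.

Yes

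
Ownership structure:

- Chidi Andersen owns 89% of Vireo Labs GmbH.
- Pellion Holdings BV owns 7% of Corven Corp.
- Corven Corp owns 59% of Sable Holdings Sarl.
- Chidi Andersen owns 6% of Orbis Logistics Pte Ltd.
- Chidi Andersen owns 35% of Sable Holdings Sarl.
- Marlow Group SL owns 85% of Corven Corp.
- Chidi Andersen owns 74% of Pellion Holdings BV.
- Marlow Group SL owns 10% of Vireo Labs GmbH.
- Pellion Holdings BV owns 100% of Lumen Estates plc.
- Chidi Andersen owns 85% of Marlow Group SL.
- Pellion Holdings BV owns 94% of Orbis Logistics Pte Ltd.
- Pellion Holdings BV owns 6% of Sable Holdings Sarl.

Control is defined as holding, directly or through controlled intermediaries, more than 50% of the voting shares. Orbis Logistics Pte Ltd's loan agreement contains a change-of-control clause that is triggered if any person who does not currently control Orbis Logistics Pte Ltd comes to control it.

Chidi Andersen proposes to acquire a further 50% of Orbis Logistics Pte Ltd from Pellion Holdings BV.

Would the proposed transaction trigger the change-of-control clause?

The purchase adds only to Chidi's holdings (Pellion's stake shrinks), so Chidi is the only person who could newly come to control Orbis.
Chidi holds 74% of Pellion, so Chidi controls Pellion.
Pellion and Chidi together hold 94% + 6% = 100% of Orbis, so Chidi controls Orbis.
So Chidi already controls Orbis before the transaction.
After the purchase, Chidi's direct stake in Orbis rises to 6% + 50% = 56%, and Pellion's stake falls to 44%.
Chidi controlled Orbis already, so this is not a new person acquiring control; every other person's position is unchanged or reduced.
No new person acquires control, so the clause is not triggered.

No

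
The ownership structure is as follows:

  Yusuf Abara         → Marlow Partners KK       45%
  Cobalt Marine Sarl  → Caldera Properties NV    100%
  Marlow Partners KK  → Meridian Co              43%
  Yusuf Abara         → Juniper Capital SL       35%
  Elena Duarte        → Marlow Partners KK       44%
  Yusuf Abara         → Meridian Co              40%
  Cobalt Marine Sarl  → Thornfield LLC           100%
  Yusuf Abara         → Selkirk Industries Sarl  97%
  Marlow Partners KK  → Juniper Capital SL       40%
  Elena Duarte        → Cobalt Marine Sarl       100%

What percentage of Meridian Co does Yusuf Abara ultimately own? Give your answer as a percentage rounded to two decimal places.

59.35%

Yusuf reaches Meridian along 2 paths.
Via Marlow: 45% × 43% = 19.35%.
Direct stake: 40% = 40%.
Total: 19.35% + 40% = 59.35%.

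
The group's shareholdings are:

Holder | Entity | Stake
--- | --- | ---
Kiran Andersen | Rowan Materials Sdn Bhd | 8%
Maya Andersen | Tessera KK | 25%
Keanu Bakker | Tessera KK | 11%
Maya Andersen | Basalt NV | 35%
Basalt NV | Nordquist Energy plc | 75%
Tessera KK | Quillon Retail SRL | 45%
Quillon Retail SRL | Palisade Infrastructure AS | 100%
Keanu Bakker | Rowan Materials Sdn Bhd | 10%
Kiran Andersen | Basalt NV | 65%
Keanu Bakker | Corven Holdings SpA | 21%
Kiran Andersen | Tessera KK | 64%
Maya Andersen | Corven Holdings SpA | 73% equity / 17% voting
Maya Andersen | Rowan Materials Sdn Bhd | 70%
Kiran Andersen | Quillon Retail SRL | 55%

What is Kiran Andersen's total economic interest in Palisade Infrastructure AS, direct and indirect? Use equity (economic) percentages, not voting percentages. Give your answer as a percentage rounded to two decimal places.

83.80%

Kiran reaches Palisade along 2 paths.
Via Tessera → Quillon: 64% × 45% × 100% = 28.8%.
Via Quillon: 55% × 100% = 55%.
Total: 28.8% + 55% = 83.8%.
Rounded: 83.80%.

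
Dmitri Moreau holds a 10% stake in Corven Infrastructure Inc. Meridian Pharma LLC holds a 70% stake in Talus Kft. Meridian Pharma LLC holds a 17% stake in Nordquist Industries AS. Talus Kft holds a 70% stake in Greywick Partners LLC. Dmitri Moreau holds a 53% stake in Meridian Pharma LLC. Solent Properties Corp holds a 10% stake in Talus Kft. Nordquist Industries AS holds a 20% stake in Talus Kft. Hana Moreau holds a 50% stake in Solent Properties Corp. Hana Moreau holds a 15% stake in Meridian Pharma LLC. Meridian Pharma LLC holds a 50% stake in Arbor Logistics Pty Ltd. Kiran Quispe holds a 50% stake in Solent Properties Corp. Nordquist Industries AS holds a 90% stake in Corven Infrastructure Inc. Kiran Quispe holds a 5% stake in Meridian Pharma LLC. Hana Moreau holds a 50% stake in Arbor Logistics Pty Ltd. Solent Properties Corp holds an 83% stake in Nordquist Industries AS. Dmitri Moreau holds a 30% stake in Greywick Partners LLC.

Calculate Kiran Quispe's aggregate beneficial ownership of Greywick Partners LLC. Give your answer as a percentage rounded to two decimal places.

11.88%

Kiran reaches Greywick along 4 paths.
Via Solent → Talus: 50% × 10% × 70% = 3.5%.
Via Meridian → Talus: 5% × 70% × 70% = 2.45%.
Via Meridian → Nordquist → Talus: 5% × 17% × 20% × 70% = 0.119%.
Via Solent → Nordquist → Talus: 50% × 83% × 20% × 70% = 5.81%.
Total: 3.5% + 2.45% + 0.119% + 5.81% = 11.879%.
Rounded: 11.88%.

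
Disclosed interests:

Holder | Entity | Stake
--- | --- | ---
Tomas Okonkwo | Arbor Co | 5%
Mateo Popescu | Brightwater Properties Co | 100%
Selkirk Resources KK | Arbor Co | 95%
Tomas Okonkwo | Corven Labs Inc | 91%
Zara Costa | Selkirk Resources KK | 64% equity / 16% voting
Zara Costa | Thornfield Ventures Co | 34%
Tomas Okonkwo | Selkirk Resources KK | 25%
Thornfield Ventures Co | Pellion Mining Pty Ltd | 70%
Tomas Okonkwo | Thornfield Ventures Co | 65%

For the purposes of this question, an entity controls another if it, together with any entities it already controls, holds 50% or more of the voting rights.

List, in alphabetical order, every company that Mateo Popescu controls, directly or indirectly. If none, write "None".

Mateo holds 100% of Brightwater, so Mateo controls Brightwater.
No other company's threshold is met.

Brightwater Properties Co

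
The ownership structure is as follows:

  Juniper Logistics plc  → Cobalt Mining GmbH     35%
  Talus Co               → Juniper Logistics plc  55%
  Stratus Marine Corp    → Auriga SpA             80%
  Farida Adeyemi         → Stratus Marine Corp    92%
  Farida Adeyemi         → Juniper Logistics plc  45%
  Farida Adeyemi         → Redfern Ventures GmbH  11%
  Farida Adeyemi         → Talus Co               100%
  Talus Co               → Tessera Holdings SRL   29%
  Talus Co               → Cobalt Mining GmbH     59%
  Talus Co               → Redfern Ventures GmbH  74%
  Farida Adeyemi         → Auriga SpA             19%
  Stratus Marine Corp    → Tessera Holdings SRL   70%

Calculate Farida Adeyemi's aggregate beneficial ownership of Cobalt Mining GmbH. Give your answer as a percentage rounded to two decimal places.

94.00%

Farida reaches Cobalt along 3 paths.
Via Talus → Juniper: 100% × 55% × 35% = 19.25%.
Via Juniper: 45% × 35% = 15.75%.
Via Talus: 100% × 59% = 59%.
Total: 19.25% + 15.75% + 59% = 94%.
Rounded: 94.00%.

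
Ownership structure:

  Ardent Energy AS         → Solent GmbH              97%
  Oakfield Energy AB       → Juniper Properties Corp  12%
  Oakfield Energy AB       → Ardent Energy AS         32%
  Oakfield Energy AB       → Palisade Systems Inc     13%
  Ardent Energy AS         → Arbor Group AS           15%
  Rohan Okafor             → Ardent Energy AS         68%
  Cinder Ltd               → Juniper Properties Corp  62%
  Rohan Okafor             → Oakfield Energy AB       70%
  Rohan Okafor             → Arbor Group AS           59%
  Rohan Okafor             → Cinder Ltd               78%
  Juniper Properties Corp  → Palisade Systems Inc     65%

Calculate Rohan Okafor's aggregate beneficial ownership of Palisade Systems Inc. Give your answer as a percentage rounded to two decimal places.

45.99%

Rohan reaches Palisade along 3 paths.
Via Oakfield: 70% × 13% = 9.1%.
Via Oakfield → Juniper: 70% × 12% × 65% = 5.46%.
Via Cinder → Juniper: 78% × 62% × 65% = 31.434%.
Total: 9.1% + 5.46% + 31.434% = 45.994%.
Rounded: 45.99%.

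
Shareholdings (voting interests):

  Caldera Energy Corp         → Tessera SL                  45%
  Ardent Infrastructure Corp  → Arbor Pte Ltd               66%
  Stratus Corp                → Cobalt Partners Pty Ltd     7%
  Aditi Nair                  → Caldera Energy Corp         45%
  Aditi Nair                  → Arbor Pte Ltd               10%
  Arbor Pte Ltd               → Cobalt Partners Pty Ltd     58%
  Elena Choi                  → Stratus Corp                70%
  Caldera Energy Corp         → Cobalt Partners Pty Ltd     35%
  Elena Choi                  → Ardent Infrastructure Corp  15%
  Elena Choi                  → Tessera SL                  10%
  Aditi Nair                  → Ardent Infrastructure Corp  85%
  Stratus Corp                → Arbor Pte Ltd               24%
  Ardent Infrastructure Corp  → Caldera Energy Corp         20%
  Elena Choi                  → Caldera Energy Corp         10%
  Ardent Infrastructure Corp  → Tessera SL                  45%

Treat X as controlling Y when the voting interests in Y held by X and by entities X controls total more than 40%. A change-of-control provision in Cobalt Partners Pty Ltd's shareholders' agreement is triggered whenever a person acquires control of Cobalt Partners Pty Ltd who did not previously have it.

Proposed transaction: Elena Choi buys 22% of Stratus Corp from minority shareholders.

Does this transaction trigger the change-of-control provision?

The purchase changes only Elena's holdings, so Elena is the only person who could newly come to control Cobalt.
Elena holds 70% of Stratus, so Elena controls Stratus.
In Cobalt, Elena's side holds only 7%, not > 40%.
So before the transaction, Elena does not control Cobalt.
After the purchase, Elena's direct stake in Stratus rises to 70% + 22% = 92%.
Elena holds 92% of Stratus, so Elena controls Stratus.
After the transaction, Elena's side holds 7% of Cobalt, not > 40%, so Elena still does not control Cobalt.
No new person acquires control, so the clause is not triggered.

No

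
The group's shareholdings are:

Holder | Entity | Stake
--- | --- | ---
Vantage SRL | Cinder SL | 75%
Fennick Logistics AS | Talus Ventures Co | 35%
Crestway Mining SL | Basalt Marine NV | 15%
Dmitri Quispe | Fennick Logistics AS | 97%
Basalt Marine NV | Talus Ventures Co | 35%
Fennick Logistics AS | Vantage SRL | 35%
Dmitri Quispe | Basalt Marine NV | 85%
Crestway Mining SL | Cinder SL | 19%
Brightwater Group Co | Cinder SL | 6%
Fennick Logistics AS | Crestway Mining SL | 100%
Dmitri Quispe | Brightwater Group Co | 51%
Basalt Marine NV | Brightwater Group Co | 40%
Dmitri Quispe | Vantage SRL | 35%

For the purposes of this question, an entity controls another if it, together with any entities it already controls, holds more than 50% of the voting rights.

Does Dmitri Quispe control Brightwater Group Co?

Yes

Dmitri holds 97% of Fennick, so Dmitri controls Fennick.
Fennick holds 100% of Crestway, so Dmitri controls Crestway.
Dmitri and Crestway together hold 85% + 15% = 100% of Basalt, so Dmitri controls Basalt.
Dmitri and Basalt together hold 51% + 40% = 91% of Brightwater, so Dmitri controls Brightwater.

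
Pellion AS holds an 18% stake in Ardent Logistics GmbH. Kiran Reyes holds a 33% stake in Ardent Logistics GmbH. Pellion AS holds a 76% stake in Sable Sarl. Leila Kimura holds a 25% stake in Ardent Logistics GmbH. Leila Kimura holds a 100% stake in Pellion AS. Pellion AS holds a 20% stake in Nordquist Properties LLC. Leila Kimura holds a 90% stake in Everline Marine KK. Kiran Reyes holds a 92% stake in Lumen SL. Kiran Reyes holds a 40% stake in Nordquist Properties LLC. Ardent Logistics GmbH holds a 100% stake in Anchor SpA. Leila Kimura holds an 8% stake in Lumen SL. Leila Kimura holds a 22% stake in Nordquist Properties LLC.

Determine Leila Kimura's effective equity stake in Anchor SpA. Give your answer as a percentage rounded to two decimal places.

Leila reaches Anchor along 2 paths.
Via Pellion → Ardent: 100% × 18% × 100% = 18%.
Via Ardent: 25% × 100% = 25%.
Total: 18% + 25% = 43%.
Rounded: 43.00%.

43.00%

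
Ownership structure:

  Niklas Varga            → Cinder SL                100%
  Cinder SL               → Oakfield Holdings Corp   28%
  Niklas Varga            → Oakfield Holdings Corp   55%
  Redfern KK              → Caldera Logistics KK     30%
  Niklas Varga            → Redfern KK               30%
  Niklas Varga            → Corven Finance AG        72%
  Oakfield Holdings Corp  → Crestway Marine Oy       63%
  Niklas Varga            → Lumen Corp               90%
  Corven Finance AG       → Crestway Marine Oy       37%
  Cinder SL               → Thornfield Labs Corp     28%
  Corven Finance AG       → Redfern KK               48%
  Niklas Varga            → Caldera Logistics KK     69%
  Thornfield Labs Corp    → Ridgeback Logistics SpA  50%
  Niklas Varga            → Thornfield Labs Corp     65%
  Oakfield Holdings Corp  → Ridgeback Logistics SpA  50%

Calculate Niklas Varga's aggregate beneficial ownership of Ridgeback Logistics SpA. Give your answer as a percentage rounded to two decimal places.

Niklas reaches Ridgeback along 4 paths.
Via Cinder → Oakfield: 100% × 28% × 50% = 14%.
Via Oakfield: 55% × 50% = 27.5%.
Via Thornfield: 65% × 50% = 32.5%.
Via Cinder → Thornfield: 100% × 28% × 50% = 14%.
Total: 14% + 27.5% + 32.5% + 14% = 88%.
Rounded: 88.00%.

88.00%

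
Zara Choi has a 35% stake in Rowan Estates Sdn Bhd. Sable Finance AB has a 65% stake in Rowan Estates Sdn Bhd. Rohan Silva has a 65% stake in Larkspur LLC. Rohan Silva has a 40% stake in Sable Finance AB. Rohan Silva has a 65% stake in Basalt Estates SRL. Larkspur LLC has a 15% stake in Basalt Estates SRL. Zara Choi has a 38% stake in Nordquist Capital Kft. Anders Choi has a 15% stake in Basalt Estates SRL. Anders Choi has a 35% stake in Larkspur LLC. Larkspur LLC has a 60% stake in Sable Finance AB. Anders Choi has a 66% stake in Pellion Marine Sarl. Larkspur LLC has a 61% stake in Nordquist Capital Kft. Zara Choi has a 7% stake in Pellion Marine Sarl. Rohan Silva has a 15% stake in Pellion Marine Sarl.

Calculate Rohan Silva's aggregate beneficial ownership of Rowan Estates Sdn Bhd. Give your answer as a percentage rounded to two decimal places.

51.35%

Rohan reaches Rowan along 2 paths.
Via Larkspur → Sable: 65% × 60% × 65% = 25.35%.
Via Sable: 40% × 65% = 26%.
Total: 25.35% + 26% = 51.35%.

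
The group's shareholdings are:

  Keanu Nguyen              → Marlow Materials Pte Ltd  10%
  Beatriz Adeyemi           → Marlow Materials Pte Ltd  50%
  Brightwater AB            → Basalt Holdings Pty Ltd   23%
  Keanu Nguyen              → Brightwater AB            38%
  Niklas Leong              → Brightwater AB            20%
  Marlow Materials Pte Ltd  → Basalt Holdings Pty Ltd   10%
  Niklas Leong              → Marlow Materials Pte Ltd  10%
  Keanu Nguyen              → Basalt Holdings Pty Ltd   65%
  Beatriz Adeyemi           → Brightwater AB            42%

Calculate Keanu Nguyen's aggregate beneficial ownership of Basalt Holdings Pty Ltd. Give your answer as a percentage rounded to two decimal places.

Keanu reaches Basalt along 3 paths.
Via Marlow: 10% × 10% = 1%.
Direct stake: 65% = 65%.
Via Brightwater: 38% × 23% = 8.74%.
Total: 1% + 65% + 8.74% = 74.74%.

74.74%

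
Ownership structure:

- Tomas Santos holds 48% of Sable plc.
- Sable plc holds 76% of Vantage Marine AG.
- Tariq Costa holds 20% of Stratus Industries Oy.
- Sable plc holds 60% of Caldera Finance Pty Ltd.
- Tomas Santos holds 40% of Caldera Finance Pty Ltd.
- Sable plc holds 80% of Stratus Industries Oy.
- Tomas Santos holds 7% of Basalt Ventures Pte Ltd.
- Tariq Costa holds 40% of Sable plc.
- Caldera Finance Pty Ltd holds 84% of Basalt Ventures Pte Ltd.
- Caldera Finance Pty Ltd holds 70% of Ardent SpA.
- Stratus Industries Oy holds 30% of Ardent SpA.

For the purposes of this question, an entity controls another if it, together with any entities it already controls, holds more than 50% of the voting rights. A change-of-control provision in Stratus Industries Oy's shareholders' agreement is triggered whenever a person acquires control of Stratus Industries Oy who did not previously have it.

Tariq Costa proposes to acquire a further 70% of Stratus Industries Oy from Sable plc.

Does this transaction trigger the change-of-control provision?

Yes

The purchase adds only to Tariq's holdings (Sable's stake shrinks), so Tariq is the only person who could newly come to control Stratus.
Tariq's largest direct stake is 40% in Sable, which does not meet the threshold, so Tariq controls no company.
In Stratus, Tariq's side holds only 20%, not > 50%.
So before the transaction, Tariq does not control Stratus.
After the purchase, Tariq's direct stake in Stratus rises to 20% + 70% = 90%, and Sable's stake falls to 10%.
Tariq holds 90% of Stratus, so Tariq controls Stratus.
Tariq did not control Stratus before and does after, so the clause is triggered.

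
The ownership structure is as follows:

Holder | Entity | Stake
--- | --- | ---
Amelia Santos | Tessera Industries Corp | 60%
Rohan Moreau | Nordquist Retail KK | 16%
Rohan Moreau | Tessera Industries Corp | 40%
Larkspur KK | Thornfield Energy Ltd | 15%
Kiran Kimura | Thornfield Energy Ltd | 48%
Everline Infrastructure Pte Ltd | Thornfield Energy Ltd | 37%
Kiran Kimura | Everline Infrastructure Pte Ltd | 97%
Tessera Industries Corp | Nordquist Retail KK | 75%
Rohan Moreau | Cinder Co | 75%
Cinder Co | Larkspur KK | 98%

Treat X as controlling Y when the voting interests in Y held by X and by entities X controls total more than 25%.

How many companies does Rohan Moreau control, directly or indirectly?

Rohan holds 40% of Tessera, so Rohan controls Tessera.
Rohan holds 75% of Cinder, so Rohan controls Cinder.
Tessera and Rohan together hold 75% + 16% = 91% of Nordquist, so Rohan controls Nordquist.
Cinder holds 98% of Larkspur, so Rohan controls Larkspur.
No other company's threshold is met.
Rohan controls 4 companies.

4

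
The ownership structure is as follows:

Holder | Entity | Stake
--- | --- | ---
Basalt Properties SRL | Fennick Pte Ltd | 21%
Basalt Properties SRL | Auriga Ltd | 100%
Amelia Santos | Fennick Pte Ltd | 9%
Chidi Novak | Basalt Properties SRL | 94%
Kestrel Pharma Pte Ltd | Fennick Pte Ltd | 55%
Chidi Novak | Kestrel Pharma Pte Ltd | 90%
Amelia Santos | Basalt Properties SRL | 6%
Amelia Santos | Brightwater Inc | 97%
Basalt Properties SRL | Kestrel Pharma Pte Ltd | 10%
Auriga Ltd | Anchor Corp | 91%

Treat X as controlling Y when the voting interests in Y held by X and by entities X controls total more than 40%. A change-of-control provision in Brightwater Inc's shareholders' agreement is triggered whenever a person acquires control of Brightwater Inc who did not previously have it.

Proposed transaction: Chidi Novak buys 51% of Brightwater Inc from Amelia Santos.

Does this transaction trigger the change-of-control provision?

The purchase adds only to Chidi's holdings (Amelia's stake shrinks), so Chidi is the only person who could newly come to control Brightwater.
Chidi holds 94% of Basalt, so Chidi controls Basalt.
Basalt and Chidi together hold 10% + 90% = 100% of Kestrel, so Chidi controls Kestrel.
Basalt and Kestrel together hold 21% + 55% = 76% of Fennick, so Chidi controls Fennick.
Basalt holds 100% of Auriga, so Chidi controls Auriga.
Auriga holds 91% of Anchor, so Chidi controls Anchor.
Neither Chidi nor any entity Chidi controls holds any voting interest in Brightwater.
So before the transaction, Chidi does not control Brightwater.
After the purchase, Chidi holds 51% of Brightwater directly, and Amelia's stake falls to 46%.
Chidi holds 51% of Brightwater, so Chidi controls Brightwater.
Chidi did not control Brightwater before and does after, so the clause is triggered.

Yes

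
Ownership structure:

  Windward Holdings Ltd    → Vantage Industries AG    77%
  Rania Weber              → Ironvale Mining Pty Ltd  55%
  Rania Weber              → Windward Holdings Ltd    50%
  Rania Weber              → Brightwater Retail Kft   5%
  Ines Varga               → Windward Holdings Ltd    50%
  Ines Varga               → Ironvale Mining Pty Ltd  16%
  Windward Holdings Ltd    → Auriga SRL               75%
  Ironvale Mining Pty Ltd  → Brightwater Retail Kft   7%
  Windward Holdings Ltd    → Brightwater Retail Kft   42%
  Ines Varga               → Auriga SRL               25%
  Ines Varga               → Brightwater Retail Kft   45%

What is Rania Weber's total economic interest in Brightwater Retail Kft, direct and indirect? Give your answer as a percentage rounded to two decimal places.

29.85%

Rania reaches Brightwater along 3 paths.
Via Ironvale: 55% × 7% = 3.85%.
Via Windward: 50% × 42% = 21%.
Direct stake: 5% = 5%.
Total: 3.85% + 21% + 5% = 29.85%.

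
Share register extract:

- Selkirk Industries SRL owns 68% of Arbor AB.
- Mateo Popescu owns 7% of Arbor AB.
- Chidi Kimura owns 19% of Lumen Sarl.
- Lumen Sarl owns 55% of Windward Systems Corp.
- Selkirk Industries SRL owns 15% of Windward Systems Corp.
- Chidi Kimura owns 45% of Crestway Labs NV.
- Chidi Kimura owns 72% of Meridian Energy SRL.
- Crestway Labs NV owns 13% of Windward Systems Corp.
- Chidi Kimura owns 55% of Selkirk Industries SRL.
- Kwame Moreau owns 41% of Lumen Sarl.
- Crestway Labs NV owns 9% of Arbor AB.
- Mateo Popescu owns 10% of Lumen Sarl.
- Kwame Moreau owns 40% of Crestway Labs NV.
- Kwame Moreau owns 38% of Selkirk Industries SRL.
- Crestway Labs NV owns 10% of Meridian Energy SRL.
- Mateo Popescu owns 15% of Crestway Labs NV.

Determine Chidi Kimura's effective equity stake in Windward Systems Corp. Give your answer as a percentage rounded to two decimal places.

Chidi reaches Windward along 3 paths.
Via Selkirk: 55% × 15% = 8.25%.
Via Lumen: 19% × 55% = 10.45%.
Via Crestway: 45% × 13% = 5.85%.
Total: 8.25% + 10.45% + 5.85% = 24.55%.

24.55%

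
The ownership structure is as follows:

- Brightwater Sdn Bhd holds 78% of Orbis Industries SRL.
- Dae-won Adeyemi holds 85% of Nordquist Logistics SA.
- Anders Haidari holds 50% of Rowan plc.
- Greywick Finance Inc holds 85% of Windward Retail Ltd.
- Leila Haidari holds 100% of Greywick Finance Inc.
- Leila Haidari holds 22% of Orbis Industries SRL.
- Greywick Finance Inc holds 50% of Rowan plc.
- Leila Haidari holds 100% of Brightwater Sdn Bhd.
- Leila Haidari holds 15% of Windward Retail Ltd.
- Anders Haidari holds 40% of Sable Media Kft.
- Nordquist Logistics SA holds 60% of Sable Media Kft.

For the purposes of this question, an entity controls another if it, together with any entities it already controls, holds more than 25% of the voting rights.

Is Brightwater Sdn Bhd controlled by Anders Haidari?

Anders holds 50% of Rowan, so Anders controls Rowan.
Anders holds 40% of Sable, so Anders controls Sable.
Neither Anders nor any entity Anders controls holds any voting interest in Brightwater.
So Anders does not control Brightwater.

No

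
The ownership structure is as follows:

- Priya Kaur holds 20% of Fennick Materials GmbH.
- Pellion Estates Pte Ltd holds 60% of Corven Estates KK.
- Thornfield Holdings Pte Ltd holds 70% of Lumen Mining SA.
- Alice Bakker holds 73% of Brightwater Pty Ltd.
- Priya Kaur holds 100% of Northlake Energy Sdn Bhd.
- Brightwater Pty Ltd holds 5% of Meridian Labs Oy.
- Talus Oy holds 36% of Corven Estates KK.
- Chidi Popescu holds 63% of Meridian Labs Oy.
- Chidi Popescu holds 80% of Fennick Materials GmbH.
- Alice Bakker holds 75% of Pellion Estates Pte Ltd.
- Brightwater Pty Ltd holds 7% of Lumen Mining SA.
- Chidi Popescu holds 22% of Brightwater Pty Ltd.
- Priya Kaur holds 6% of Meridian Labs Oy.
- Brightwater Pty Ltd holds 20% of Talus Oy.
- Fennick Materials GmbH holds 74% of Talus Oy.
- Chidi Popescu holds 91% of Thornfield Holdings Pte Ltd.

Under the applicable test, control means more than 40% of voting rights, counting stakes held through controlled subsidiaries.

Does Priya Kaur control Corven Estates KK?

No

Priya holds 100% of Northlake, so Priya controls Northlake.
Neither Priya nor any entity Priya controls holds any voting interest in Corven.
So Priya does not control Corven.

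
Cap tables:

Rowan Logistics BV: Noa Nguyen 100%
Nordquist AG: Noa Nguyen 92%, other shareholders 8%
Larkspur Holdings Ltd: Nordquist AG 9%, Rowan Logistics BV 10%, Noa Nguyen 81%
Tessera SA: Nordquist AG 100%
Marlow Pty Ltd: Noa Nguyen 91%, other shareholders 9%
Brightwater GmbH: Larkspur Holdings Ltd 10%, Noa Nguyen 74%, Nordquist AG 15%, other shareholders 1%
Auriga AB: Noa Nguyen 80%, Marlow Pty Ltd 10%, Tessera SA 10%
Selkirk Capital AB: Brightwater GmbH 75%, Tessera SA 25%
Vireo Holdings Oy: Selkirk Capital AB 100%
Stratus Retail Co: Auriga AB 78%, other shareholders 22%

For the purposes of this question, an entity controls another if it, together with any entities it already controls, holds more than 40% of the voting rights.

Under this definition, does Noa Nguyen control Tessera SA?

Yes

Noa holds 92% of Nordquist, so Noa controls Nordquist.
Nordquist holds 100% of Tessera, so Noa controls Tessera.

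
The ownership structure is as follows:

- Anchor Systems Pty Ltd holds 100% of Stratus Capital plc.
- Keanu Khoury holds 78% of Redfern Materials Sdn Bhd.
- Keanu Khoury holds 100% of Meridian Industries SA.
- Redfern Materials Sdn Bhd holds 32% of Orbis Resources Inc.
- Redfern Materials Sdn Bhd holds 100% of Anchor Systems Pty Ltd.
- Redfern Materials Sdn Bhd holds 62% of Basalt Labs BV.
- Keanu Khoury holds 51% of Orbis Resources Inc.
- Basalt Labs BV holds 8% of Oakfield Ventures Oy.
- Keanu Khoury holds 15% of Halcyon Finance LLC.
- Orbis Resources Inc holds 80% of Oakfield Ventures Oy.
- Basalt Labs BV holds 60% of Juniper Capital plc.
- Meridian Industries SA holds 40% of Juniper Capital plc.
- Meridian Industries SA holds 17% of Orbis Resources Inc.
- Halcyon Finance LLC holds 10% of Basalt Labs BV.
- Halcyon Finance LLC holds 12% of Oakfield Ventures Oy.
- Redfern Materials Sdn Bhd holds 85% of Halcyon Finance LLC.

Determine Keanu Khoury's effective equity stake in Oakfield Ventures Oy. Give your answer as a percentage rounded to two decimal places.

88.64%

Keanu reaches Oakfield along 8 paths.
Via Redfern → Halcyon: 78% × 85% × 12% = 7.956%.
Via Halcyon: 15% × 12% = 1.8%.
Via Redfern → Halcyon → Basalt: 78% × 85% × 10% × 8% = 0.5304%.
Via Halcyon → Basalt: 15% × 10% × 8% = 0.12%.
Via Redfern → Basalt: 78% × 62% × 8% = 3.8688%.
Via Orbis: 51% × 80% = 40.8%.
Via Redfern → Orbis: 78% × 32% × 80% = 19.968%.
Via Meridian → Orbis: 100% × 17% × 80% = 13.6%.
Total: 7.956% + 1.8% + 0.5304% + 0.12% + 3.8688% + 40.8% + 19.968% + 13.6% = 88.6432%.
Rounded: 88.64%.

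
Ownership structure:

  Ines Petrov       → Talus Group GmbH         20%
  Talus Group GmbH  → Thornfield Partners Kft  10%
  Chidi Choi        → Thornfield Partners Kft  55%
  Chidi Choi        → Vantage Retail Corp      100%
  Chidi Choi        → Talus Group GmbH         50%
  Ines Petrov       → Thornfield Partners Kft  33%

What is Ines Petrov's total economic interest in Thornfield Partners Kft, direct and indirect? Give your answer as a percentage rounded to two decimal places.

Ines reaches Thornfield along 2 paths.
Via Talus: 20% × 10% = 2%.
Direct stake: 33% = 33%.
Total: 2% + 33% = 35%.
Rounded: 35.00%.

35.00%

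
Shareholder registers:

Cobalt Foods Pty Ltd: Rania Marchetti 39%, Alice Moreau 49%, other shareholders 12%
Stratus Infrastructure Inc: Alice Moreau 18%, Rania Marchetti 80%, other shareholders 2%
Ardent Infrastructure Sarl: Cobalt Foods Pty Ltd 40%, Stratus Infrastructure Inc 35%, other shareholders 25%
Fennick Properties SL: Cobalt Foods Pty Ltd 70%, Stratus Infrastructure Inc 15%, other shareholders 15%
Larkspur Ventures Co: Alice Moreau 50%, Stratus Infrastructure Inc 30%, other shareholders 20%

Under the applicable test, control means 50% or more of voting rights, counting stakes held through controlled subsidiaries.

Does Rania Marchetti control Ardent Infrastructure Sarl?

Rania holds 80% of Stratus, so Rania controls Stratus.
In Ardent, Rania's side holds only 35%, not ≥ 50%.
So Rania does not control Ardent.

No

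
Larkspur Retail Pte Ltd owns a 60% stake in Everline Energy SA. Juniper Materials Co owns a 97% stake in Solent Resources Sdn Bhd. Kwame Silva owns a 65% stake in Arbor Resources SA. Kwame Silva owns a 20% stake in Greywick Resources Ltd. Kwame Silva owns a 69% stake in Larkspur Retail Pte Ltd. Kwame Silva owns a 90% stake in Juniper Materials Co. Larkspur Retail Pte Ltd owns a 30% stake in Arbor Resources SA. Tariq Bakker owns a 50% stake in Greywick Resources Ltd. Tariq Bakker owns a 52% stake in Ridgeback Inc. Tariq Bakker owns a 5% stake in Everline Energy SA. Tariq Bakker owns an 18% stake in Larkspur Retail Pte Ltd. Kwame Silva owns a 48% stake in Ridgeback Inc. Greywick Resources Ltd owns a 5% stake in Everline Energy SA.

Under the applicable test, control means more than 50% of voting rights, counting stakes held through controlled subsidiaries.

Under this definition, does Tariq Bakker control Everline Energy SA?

Tariq holds 52% of Ridgeback, so Tariq controls Ridgeback.
In Everline, Tariq's side holds only 5%, not > 50%.
So Tariq does not control Everline.

No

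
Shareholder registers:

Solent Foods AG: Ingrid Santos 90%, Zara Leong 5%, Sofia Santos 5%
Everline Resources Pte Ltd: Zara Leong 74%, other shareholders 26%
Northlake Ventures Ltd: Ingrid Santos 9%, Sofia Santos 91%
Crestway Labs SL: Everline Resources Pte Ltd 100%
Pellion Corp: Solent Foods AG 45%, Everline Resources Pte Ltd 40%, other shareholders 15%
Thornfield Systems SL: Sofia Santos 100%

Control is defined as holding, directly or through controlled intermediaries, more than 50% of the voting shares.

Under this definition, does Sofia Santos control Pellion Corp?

Sofia holds 91% of Northlake, so Sofia controls Northlake.
Sofia holds 100% of Thornfield, so Sofia controls Thornfield.
Neither Sofia nor any entity Sofia controls holds any voting interest in Pellion.
So Sofia does not control Pellion.

No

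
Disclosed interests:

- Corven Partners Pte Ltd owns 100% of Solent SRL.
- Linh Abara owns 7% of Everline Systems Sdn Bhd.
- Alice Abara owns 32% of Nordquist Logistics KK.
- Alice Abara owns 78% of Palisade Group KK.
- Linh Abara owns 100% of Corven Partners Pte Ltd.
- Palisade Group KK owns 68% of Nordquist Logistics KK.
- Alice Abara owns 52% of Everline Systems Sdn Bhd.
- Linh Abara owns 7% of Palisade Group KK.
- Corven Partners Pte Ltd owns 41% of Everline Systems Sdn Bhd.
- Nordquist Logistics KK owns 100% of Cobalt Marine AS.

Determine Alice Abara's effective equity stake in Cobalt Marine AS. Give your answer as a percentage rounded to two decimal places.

85.04%

Alice reaches Cobalt along 2 paths.
Via Palisade → Nordquist: 78% × 68% × 100% = 53.04%.
Via Nordquist: 32% × 100% = 32%.
Total: 53.04% + 32% = 85.04%.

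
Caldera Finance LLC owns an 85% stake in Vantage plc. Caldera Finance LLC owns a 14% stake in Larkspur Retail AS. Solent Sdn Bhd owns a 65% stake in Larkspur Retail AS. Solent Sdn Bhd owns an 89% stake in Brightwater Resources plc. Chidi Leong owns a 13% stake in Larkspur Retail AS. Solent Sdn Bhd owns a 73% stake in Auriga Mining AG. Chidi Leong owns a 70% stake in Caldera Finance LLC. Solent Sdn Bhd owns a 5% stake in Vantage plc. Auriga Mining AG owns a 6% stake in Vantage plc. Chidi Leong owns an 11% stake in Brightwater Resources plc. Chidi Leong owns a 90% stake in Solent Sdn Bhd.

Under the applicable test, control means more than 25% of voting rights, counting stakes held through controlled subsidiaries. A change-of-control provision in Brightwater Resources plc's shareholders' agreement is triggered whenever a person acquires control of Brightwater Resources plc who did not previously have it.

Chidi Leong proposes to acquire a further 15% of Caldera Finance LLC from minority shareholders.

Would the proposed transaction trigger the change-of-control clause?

No

The purchase changes only Chidi's holdings, so Chidi is the only person who could newly come to control Brightwater.
Chidi holds 90% of Solent, so Chidi controls Solent.
Chidi and Solent together hold 11% + 89% = 100% of Brightwater, so Chidi controls Brightwater.
So Chidi already controls Brightwater before the transaction.
After the purchase, Chidi's direct stake in Caldera rises to 70% + 15% = 85%.
Chidi controlled Brightwater already, so this is not a new person acquiring control; every other person's position is unchanged or reduced.
No new person acquires control, so the clause is not triggered.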